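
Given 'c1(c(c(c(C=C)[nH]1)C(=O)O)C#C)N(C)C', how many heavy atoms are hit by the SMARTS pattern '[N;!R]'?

1

Check the 15 heavy atoms by environment: 1× n (aromatic, in 5-ring) → no; 4× c (aromatic, in 5-ring) → no; 7× C (acyclic) → no; 1× N (acyclic) → match; 2× O (acyclic) → no.
That gives 1 matching atom.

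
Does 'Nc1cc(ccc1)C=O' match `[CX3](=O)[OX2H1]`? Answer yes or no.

No

The pattern [CX3](=O)[OX2H1] describes an sp2 carbon double-bonded to O and single-bonded to an -OH oxygen — a carboxylic acid.
The closest candidate here is an aldehyde (-CHO), but there is no singly-bonded oxygen on the carbonyl carbon. No other fragment satisfies the full query, so there is no match.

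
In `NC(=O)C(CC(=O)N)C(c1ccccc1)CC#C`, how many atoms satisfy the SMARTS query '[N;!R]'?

2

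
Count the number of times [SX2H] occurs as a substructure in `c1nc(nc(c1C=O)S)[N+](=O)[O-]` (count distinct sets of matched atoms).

1

[SX2H] is the SMARTS for a thiol: an aliphatic sulfur with two connections, one being H.
Exactly one fragment in the molecule meets all constraints, giving 1 match.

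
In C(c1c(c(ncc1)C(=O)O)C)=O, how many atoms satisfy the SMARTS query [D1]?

The query [D1] means: atom with exactly one heavy-atom neighbour (degree 1).
Check the 12 heavy atoms by environment: 1× n (aromatic, D2) → no; 3× c (aromatic, D3) → no; 2× c (aromatic, D2) → no; 1× C (D3) → no; 3× O (D1) → match; 1× C (D2) → no; 1× C (D1) → match.
Summing the matching environments: 3 + 1 = 4 matching atoms.

4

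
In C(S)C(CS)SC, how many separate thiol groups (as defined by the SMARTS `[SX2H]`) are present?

2

[SX2H] is the SMARTS for a thiol: an aliphatic sulfur with two connections, one being H.
The molecule carries 2 separate instances of a thiol (-SH) meeting every constraint; each maps to a distinct set of atoms, giving 2 matches.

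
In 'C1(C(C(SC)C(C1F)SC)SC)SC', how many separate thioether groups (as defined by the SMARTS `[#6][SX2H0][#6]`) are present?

[#6][SX2H0][#6] is the SMARTS for a thioether: an aliphatic sulfur bridging two carbons with no H on the sulfur.
The molecule carries 4 separate instances of a methylthio ether (-SCH3) meeting every constraint; each maps to a distinct set of atoms, giving 4 matches.

4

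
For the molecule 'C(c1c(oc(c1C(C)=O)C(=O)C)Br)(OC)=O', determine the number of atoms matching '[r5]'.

The query [r5] means: r5 matches atoms in a five-membered ring.
Check the 16 heavy atoms by environment: 1× o (aromatic, in 5-ring) → match; 4× c (aromatic, in 5-ring) → match; 6× C (acyclic) → no; 4× O (acyclic) → no; 1× Br (acyclic) → no.
Summing the matching environments: 1 + 4 = 5 matching atoms.

5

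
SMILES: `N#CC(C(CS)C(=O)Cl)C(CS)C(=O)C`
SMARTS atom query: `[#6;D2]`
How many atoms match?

3

The query [#6;D2] means: any carbon bonded to exactly two heavy atoms.
Check the 15 heavy atoms by environment: 3× C (D2) → match; 5× C (D3) → no; 2× S (D1) → no; 2× O (D1) → no; 1× Cl (D1) → no; 1× C (D1) → no; 1× N (D1) → no.
That gives 3 matching atoms.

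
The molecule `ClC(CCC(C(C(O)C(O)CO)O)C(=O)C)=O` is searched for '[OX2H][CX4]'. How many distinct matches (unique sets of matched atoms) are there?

4

[OX2H][CX4] is the SMARTS for an aliphatic alcohol: a hydroxyl oxygen bound to an sp3 (X4) carbon.
The molecule carries 4 separate instances of a hydroxyl group (-OH) meeting every constraint; each maps to a distinct set of atoms, giving 4 matches.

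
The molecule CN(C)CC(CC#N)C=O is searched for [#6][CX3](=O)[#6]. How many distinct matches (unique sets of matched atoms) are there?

[#6][CX3](=O)[#6] is the SMARTS for a ketone: a carbonyl carbon (no H) flanked by two carbons.
The molecule has an aldehyde (-CHO), but the carbonyl carbon has H1, so it is not flanked by two carbons; nothing else fits, so there are 0 matches.

0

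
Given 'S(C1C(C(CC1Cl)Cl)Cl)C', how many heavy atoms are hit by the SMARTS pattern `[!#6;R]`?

0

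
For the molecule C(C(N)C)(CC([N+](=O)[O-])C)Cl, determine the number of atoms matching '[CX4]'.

6

The query [CX4] means: C with X4: aliphatic carbon with exactly 4 total connections (bonds + H).
Check the 11 heavy atoms by environment: 6× C (X4) → match; 1× Cl (X1) → no; 1× N (charge +1, X3) → no; 1× O (charge -1, X1) → no; 1× O (X1) → no; 1× N (X3) → no.
That gives 6 matching atoms.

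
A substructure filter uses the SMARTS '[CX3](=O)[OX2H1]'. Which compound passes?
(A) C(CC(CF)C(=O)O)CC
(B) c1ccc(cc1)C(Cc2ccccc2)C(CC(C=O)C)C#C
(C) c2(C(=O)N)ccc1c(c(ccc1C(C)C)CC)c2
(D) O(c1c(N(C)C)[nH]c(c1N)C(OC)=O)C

[CX3](=O)[OX2H1] describes an sp2 carbon double-bonded to O and single-bonded to an -OH oxygen (a carboxylic acid).
(A) contains a carboxylic acid group (-C(=O)OH), which satisfies every atom and bond constraint.
(B) has an aldehyde (-CHO) but there is no singly-bonded oxygen on the carbonyl carbon.
(C) has a primary amide (-C(=O)NH2) but the carbonyl is bonded to N, not to an -OH oxygen.
(D) has a methyl-ester group (-C(=O)OCH3) but the singly-bonded O has no H (OX2H0, not OX2H1).
So the answer is (A).

A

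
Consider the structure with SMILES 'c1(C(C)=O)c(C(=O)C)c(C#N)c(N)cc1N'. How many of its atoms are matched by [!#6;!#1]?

5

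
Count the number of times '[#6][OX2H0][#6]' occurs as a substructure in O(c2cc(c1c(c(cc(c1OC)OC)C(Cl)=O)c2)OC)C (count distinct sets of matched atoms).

4

[#6][OX2H0][#6] is the SMARTS for an ether: an aliphatic oxygen bridging two carbons with no H on the oxygen.
The molecule carries 4 separate instances of a methoxy ether (-OCH3) meeting every constraint; each maps to a distinct set of atoms, giving 4 matches.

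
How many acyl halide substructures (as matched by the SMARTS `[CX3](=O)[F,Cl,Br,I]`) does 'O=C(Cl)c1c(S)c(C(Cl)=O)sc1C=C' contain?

2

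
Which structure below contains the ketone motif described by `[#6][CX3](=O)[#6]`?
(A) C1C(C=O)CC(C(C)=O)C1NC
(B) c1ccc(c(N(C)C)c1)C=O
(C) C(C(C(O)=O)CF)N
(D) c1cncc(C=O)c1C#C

A

[#6][CX3](=O)[#6] describes a carbonyl carbon (no H) flanked by two carbons (a ketone).
(A) contains an acetyl/ketone group (-C(=O)CH3), which satisfies every atom and bond constraint.
(B) has an aldehyde (-CHO) but the carbonyl carbon has H1, so it is not flanked by two carbons.
(C) has a carboxylic acid group (-C(=O)OH) but one neighbour of the carbonyl carbon is O, not C.
(D) has an aldehyde (-CHO) but the carbonyl carbon has H1, so it is not flanked by two carbons.
So the answer is (A).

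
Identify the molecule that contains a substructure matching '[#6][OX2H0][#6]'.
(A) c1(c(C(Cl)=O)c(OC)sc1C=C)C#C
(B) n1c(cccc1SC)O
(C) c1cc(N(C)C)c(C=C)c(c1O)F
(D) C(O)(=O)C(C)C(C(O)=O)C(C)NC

A

[#6][OX2H0][#6] describes an aliphatic oxygen bridging two carbons with no H on the oxygen (an ether).
(A) contains a methoxy ether (-OCH3), which satisfies every atom and bond constraint.
(B) has a hydroxyl group (-OH) but the oxygen has H1, not H0 bridging two carbons.
(C) has a hydroxyl group (-OH) but the oxygen has H1, not H0 bridging two carbons.
(D) has a carboxylic acid group (-C(=O)OH) but the -OH oxygen has H1; the =O is OX1, not OX2.
So the answer is (A).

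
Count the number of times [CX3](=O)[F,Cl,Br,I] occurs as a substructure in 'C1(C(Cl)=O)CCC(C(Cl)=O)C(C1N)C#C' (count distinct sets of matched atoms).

2

[CX3](=O)[F,Cl,Br,I] is the SMARTS for an acyl halide: a carbonyl carbon bonded to a halogen.
The molecule carries 2 separate instances of an acyl chloride (-C(=O)Cl) meeting every constraint; each maps to a distinct set of atoms, giving 2 matches.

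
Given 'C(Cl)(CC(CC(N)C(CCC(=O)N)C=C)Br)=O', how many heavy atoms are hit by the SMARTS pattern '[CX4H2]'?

4

Check the 17 heavy atoms by environment: 4× C (H2, X4) → match; 3× C (H1, X4) → no; 1× Br (H0, X1) → no; 1× C (H1, X3) → no; 1× C (H2, X3) → no; 2× C (H0, X3) → no; 2× O (H0, X1) → no; 1× Cl (H0, X1) → no; 2× N (H2, X3) → no.
That gives 4 matching atoms.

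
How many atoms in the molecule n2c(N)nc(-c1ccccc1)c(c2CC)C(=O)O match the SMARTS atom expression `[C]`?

3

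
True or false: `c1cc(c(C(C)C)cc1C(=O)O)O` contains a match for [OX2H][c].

The pattern [OX2H][c] describes a hydroxyl oxygen attached to an aromatic carbon — a phenol.
The molecule carries a hydroxyl group (-OH), whose atoms satisfy every constraint of the query, so the pattern matches.

True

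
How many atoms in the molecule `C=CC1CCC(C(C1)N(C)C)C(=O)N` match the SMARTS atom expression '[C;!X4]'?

The query [C;!X4] means: aliphatic carbon that does not have four total connections.
Check the 14 heavy atoms by environment: 8× C (X4) → no; 3× C (X3) → match; 2× N (X3) → no; 1× O (X1) → no.
That gives 3 matching atoms.

3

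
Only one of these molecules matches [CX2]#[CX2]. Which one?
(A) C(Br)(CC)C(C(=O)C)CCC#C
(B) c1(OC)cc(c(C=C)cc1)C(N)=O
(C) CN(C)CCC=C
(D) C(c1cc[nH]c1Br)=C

[CX2]#[CX2] describes a carbon-carbon triple bond (an alkyne).
(A) contains an ethynyl group (-C#CH), which satisfies every atom and bond constraint.
(B) has a vinyl group (-CH=CH2) but the C=C is a double bond; both carbons are CX3, not CX2.
(C) has a vinyl group (-CH=CH2) but the C=C is a double bond; both carbons are CX3, not CX2.
(D) has a vinyl group (-CH=CH2) but the C=C is a double bond; both carbons are CX3, not CX2.
So the answer is (A).

A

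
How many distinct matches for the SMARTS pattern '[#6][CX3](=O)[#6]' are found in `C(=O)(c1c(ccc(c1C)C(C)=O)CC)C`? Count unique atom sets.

[#6][CX3](=O)[#6] is the SMARTS for a ketone: a carbonyl carbon (no H) flanked by two carbons.
The molecule carries 2 separate instances of an acetyl/ketone group (-C(=O)CH3) meeting every constraint; each maps to a distinct set of atoms, giving 2 matches.

2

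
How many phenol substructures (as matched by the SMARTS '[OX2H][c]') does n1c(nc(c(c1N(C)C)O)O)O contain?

3

[OX2H][c] is the SMARTS for a phenol: a hydroxyl oxygen attached to an aromatic carbon.
The molecule carries 3 separate instances of a hydroxyl group (-OH) meeting every constraint; each maps to a distinct set of atoms, giving 3 matches.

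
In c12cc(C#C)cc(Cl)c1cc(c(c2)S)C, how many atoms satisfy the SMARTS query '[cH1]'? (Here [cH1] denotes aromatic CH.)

4

The query [cH1] means: aromatic carbon bearing exactly one hydrogen.
Check the 15 heavy atoms by environment: 6× c (aromatic, H0) → no; 4× c (aromatic, H1) → match; 1× S (H1) → no; 1× C (H3) → no; 1× Cl (H0) → no; 1× C (H0) → no; 1× C (H1) → no.
That gives 4 matching atoms.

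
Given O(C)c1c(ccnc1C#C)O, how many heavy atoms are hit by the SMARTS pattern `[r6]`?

The query [r6] means: r6 matches atoms in a six-membered ring.
Check the 11 heavy atoms by environment: 1× n (aromatic, in 6-ring) → match; 5× c (aromatic, in 6-ring) → match; 3× C (acyclic) → no; 2× O (acyclic) → no.
Summing the matching environments: 1 + 5 = 6 matching atoms.

6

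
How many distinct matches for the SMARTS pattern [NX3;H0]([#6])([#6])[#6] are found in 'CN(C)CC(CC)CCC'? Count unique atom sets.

1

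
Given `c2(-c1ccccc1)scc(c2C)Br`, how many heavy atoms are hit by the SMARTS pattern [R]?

11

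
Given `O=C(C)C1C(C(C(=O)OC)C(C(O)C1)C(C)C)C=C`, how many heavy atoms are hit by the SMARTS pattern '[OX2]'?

2

The query [OX2] means: aliphatic oxygen with two total connections — ether, hydroxyl, or ester single-bond O.
Check the 19 heavy atoms by environment: 11× C (X4) → no; 2× O (X2) → match; 4× C (X3) → no; 2× O (X1) → no.
That gives 2 matching atoms.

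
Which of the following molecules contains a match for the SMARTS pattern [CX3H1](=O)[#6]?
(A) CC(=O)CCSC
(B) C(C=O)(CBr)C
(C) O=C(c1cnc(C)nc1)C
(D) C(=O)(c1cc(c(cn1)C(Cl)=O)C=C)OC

B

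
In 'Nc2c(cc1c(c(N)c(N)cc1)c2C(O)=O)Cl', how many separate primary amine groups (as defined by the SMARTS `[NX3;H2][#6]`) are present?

3

[NX3;H2][#6] is the SMARTS for a primary amine: a trivalent nitrogen with two H attached to carbon.
The molecule carries 3 separate instances of a primary amino group (-NH2) meeting every constraint; each maps to a distinct set of atoms, giving 3 matches.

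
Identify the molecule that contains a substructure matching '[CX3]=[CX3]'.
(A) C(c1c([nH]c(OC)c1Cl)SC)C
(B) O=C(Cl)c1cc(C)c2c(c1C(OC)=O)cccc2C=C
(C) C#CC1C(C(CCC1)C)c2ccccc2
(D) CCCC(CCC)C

B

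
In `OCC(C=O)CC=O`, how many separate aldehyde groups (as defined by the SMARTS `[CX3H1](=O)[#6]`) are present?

2

[CX3H1](=O)[#6] is the SMARTS for an aldehyde: an sp2 carbon with one H, double-bonded to O and single-bonded to carbon.
The molecule carries 2 separate instances of an aldehyde (-CHO) meeting every constraint; each maps to a distinct set of atoms, giving 2 matches.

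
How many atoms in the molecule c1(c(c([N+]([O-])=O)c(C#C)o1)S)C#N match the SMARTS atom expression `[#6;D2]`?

The query [#6;D2] means: any carbon bonded to exactly two heavy atoms.
Check the 13 heavy atoms by environment: 1× o (aromatic, D2) → no; 4× c (aromatic, D3) → no; 1× N (charge +1, D3) → no; 1× O (charge -1, D1) → no; 1× O (D1) → no; 2× C (D2) → match; 1× N (D1) → no; 1× C (D1) → no; 1× S (D1) → no.
That gives 2 matching atoms.

2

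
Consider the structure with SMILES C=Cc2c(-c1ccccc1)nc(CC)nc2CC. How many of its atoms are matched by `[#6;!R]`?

6

The query [#6;!R] means: carbon not in any ring.
Check the 18 heavy atoms by environment: 2× n (aromatic, in 6-ring) → no; 10× c (aromatic, in 6-ring) → no; 6× C (acyclic) → match.
That gives 6 matching atoms.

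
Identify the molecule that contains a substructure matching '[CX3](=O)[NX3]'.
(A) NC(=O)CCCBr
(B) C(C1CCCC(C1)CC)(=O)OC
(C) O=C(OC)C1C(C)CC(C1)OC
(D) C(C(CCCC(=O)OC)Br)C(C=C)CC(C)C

A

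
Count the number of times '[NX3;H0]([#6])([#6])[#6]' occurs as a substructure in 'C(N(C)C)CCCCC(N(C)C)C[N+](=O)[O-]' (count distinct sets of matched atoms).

2

[NX3;H0]([#6])([#6])[#6] is the SMARTS for a tertiary amine: a trivalent nitrogen with no H, bonded to three carbons.
The molecule carries 2 separate instances of a dimethylamino group (-N(CH3)2) meeting every constraint; each maps to a distinct set of atoms, giving 2 matches.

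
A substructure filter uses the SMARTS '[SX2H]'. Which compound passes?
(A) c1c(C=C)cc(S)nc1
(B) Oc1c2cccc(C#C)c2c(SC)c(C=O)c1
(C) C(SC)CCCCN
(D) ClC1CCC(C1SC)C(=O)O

A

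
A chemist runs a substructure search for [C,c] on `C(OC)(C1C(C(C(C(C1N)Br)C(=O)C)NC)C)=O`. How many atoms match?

The query [C,c] means: comma = OR; matches aliphatic or aromatic carbon — same as #6.
Check the 18 heavy atoms by environment: 12× C → match; 1× Br → no; 3× O → no; 2× N → no.
That gives 12 matching atoms.

12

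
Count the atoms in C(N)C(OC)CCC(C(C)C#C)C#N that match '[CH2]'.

3

The query [CH2] means: aliphatic carbon with exactly two hydrogens.
Check the 14 heavy atoms by environment: 2× C (H3) → no; 4× C (H1) → no; 3× C (H2) → match; 1× N (H2) → no; 2× C (H0) → no; 1× N (H0) → no; 1× O (H0) → no.
That gives 3 matching atoms.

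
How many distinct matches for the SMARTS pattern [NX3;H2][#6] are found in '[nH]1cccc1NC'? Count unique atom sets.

[NX3;H2][#6] is the SMARTS for a primary amine: a trivalent nitrogen with two H attached to carbon.
The molecule has an N-methylamino group (-NHCH3), but the nitrogen bears two carbons and only one H (H1), not H2; nothing else fits, so there are 0 matches.

0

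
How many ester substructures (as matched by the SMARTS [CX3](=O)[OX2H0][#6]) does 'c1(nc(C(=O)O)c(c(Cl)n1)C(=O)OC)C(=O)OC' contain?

2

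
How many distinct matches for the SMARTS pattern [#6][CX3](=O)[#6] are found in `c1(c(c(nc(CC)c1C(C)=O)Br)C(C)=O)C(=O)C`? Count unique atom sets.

[#6][CX3](=O)[#6] is the SMARTS for a ketone: a carbonyl carbon (no H) flanked by two carbons.
The molecule carries 3 separate instances of an acetyl/ketone group (-C(=O)CH3) meeting every constraint; each maps to a distinct set of atoms, giving 3 matches.

3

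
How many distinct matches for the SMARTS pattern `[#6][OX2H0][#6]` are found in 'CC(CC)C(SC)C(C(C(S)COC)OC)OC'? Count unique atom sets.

3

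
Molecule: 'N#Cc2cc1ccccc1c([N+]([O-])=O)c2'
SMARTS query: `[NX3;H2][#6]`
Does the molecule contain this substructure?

The pattern [NX3;H2][#6] describes a trivalent nitrogen with two H attached to carbon — a primary amine.
The closest candidate here is a nitrile (-C#N), but the nitrogen is NX1 (triple-bonded), not NX3 with two H. No other fragment satisfies the full query, so there is no match.

No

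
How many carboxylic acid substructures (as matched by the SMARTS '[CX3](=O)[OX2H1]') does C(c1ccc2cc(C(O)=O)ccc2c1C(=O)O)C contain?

[CX3](=O)[OX2H1] is the SMARTS for a carboxylic acid: an sp2 carbon double-bonded to O and single-bonded to an -OH oxygen.
The molecule carries 2 separate instances of a carboxylic acid group (-C(=O)OH) meeting every constraint; each maps to a distinct set of atoms, giving 2 matches.

2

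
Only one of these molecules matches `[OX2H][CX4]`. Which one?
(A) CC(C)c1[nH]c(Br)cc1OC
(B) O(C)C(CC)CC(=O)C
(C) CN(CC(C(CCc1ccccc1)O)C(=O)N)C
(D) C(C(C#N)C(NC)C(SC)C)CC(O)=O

C

[OX2H][CX4] describes a hydroxyl oxygen bound to an sp3 (X4) carbon (an aliphatic alcohol).
(A) has a methoxy ether (-OCH3) but the oxygen has H0 (ether), not H1.
(B) has a methoxy ether (-OCH3) but the oxygen has H0 (ether), not H1.
(C) contains a hydroxyl group (-OH), which satisfies every atom and bond constraint.
(D) has a carboxylic acid group (-C(=O)OH) but the -OH is on a CX3 carbonyl carbon, not a CX4 carbon.
So the answer is (C).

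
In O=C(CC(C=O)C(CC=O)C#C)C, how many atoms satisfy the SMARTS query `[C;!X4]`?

5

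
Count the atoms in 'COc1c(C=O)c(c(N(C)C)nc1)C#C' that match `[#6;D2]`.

3

The query [#6;D2] means: any carbon bonded to exactly two heavy atoms.
Check the 15 heavy atoms by environment: 1× n (aromatic, D2) → no; 1× c (aromatic, D2) → match; 4× c (aromatic, D3) → no; 1× O (D2) → no; 4× C (D1) → no; 2× C (D2) → match; 1× N (D3) → no; 1× O (D1) → no.
Summing the matching environments: 1 + 2 = 3 matching atoms.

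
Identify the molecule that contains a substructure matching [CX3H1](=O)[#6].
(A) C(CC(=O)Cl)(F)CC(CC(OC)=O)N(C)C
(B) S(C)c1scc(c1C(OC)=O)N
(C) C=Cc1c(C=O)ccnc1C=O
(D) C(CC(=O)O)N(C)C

C

[CX3H1](=O)[#6] describes an sp2 carbon with one H, double-bonded to O and single-bonded to carbon (an aldehyde).
(A) has a methyl-ester group (-C(=O)OCH3) but the carbonyl carbon has H0, not H1.
(B) has a methyl-ester group (-C(=O)OCH3) but the carbonyl carbon has H0, not H1.
(C) contains an aldehyde (-CHO), which satisfies every atom and bond constraint.
(D) has a carboxylic acid group (-C(=O)OH) but the carbonyl carbon has H0 and is bonded to O, not H1.
So the answer is (C).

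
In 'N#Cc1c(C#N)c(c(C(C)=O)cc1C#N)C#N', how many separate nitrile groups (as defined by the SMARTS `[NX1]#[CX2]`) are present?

[NX1]#[CX2] is the SMARTS for a nitrile: a nitrogen triple-bonded to a two-connected carbon.
The molecule carries 4 separate instances of a nitrile (-C#N) meeting every constraint; each maps to a distinct set of atoms, giving 4 matches.

4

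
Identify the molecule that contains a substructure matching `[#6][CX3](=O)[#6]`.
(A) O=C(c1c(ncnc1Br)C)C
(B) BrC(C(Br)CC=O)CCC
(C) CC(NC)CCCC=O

[#6][CX3](=O)[#6] describes a carbonyl carbon (no H) flanked by two carbons (a ketone).
(A) contains an acetyl/ketone group (-C(=O)CH3), which satisfies every atom and bond constraint.
(B) has an aldehyde (-CHO) but the carbonyl carbon has H1, so it is not flanked by two carbons.
(C) has an aldehyde (-CHO) but the carbonyl carbon has H1, so it is not flanked by two carbons.
So the answer is (A).

A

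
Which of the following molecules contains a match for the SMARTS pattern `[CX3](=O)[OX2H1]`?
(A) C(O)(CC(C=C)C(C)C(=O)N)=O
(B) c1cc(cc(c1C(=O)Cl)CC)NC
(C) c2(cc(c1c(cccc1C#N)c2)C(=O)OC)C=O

[CX3](=O)[OX2H1] describes an sp2 carbon double-bonded to O and single-bonded to an -OH oxygen (a carboxylic acid).
(A) contains a carboxylic acid group (-C(=O)OH), which satisfies every atom and bond constraint.
(B) has an acyl chloride (-C(=O)Cl) but the carbonyl is bonded to Cl, not to an -OH oxygen.
(C) has a methyl-ester group (-C(=O)OCH3) but the singly-bonded O has no H (OX2H0, not OX2H1).
So the answer is (A).

A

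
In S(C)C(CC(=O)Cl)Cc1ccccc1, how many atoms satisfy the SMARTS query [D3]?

3

Check the 14 heavy atoms by environment: 2× C (D2) → no; 2× C (D3) → match; 1× O (D1) → no; 1× Cl (D1) → no; 1× c (aromatic, D3) → match; 5× c (aromatic, D2) → no; 1× S (D2) → no; 1× C (D1) → no.
Summing the matching environments: 2 + 1 = 3 matching atoms.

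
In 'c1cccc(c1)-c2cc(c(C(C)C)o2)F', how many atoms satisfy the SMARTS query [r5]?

Check the 15 heavy atoms by environment: 1× o (aromatic, in 5-ring) → match; 4× c (aromatic, in 5-ring) → match; 1× F (acyclic) → no; 6× c (aromatic, in 6-ring) → no; 3× C (acyclic) → no.
Summing the matching environments: 1 + 4 = 5 matching atoms.

5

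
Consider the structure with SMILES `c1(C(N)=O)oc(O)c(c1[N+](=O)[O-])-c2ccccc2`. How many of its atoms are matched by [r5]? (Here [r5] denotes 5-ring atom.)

5

The query [r5] means: r5 matches atoms in a five-membered ring.
Check the 18 heavy atoms by environment: 1× o (aromatic, in 5-ring) → match; 4× c (aromatic, in 5-ring) → match; 1× C (acyclic) → no; 3× O (acyclic) → no; 1× N (acyclic) → no; 6× c (aromatic, in 6-ring) → no; 1× N (charge +1, acyclic) → no; 1× O (charge -1, acyclic) → no.
Summing the matching environments: 1 + 4 = 5 matching atoms.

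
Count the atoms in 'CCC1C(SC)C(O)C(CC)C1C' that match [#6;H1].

The query [#6;H1] means: any carbon bearing exactly one hydrogen.
Check the 13 heavy atoms by environment: 5× C (H1) → match; 1× O (H1) → no; 2× C (H2) → no; 4× C (H3) → no; 1× S (H0) → no.
That gives 5 matching atoms.

5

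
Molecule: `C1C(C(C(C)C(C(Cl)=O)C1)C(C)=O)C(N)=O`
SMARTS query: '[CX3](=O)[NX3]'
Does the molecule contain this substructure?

Yes

The pattern [CX3](=O)[NX3] describes a carbonyl carbon bonded to a trivalent nitrogen — an amide.
The molecule carries a primary amide (-C(=O)NH2), whose atoms satisfy every constraint of the query, so the pattern matches.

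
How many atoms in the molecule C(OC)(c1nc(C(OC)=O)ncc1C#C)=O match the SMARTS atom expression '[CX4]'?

2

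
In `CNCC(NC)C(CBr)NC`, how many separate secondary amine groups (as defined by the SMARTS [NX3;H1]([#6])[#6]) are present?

3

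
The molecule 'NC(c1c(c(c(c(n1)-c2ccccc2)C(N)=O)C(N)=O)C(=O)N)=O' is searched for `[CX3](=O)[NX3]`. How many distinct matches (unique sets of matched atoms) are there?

[CX3](=O)[NX3] is the SMARTS for an amide: a carbonyl carbon bonded to a trivalent nitrogen.
The molecule carries 4 separate instances of a primary amide (-C(=O)NH2) meeting every constraint; each maps to a distinct set of atoms, giving 4 matches.

4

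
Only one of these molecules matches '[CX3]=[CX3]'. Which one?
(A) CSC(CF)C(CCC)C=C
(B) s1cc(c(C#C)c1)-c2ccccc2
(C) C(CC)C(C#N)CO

[CX3]=[CX3] describes a non-aromatic C=C double bond between two sp2 carbons (an alkene).
(A) contains a vinyl group (-CH=CH2), which satisfies every atom and bond constraint.
(B) has an ethynyl group (-C#CH) but the C-C bond is a triple bond, not a double bond.
(C) has an ethyl group (-CH2CH3) but its C-C bond is a single bond between CX4 carbons, not CX3=CX3.
So the answer is (A).

A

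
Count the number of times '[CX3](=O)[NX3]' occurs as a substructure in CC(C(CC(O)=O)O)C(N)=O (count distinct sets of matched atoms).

1

[CX3](=O)[NX3] is the SMARTS for an amide: a carbonyl carbon bonded to a trivalent nitrogen.
Exactly one fragment in the molecule meets all constraints, giving 1 match.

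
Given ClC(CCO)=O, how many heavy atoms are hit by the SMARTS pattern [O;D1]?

The query [O;D1] means: aliphatic oxygen bonded to exactly one heavy atom.
Check the 6 heavy atoms by environment: 2× C (D2) → no; 1× C (D3) → no; 2× O (D1) → match; 1× Cl (D1) → no.
That gives 2 matching atoms.

2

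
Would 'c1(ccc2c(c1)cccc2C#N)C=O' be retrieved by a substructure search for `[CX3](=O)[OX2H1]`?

No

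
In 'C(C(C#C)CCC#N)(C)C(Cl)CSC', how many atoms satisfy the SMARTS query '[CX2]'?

The query [CX2] means: C with X2: aliphatic carbon with exactly 2 total connections.
Check the 14 heavy atoms by environment: 8× C (X4) → no; 3× C (X2) → match; 1× N (X1) → no; 1× Cl (X1) → no; 1× S (X2) → no.
That gives 3 matching atoms.

3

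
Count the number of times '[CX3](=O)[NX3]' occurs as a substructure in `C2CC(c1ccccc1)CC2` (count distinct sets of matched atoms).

[CX3](=O)[NX3] is the SMARTS for an amide: a carbonyl carbon bonded to a trivalent nitrogen.
No fragment in the molecule satisfies every constraint, giving 0 matches.

0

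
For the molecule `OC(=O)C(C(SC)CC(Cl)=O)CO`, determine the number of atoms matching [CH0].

2

The query [CH0] means: aliphatic carbon with no attached hydrogen.
Check the 13 heavy atoms by environment: 2× C (H2) → no; 2× C (H1) → no; 2× O (H1) → no; 1× S (H0) → no; 1× C (H3) → no; 2× C (H0) → match; 2× O (H0) → no; 1× Cl (H0) → no.
That gives 2 matching atoms.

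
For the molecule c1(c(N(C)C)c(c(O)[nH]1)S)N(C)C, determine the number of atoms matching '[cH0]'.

4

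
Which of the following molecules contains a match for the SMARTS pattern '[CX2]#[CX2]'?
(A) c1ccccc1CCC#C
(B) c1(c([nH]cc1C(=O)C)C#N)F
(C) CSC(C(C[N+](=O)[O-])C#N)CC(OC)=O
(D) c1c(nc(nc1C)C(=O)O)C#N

A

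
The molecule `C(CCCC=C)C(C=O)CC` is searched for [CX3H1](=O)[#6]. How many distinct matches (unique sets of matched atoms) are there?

1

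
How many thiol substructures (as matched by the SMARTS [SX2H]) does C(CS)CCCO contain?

1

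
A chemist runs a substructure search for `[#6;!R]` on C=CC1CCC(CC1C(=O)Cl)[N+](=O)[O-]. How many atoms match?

The query [#6;!R] means: carbon not in any ring.
Check the 14 heavy atoms by environment: 6× C (in 6-ring) → no; 3× C (acyclic) → match; 2× O (acyclic) → no; 1× Cl (acyclic) → no; 1× N (charge +1, acyclic) → no; 1× O (charge -1, acyclic) → no.
That gives 3 matching atoms.

3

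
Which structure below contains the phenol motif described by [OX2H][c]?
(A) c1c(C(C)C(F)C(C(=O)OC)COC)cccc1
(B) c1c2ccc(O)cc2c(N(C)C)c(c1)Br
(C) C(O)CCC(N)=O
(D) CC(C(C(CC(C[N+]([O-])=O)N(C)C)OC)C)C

B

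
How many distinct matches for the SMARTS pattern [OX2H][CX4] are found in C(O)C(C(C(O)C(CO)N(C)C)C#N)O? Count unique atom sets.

[OX2H][CX4] is the SMARTS for an aliphatic alcohol: a hydroxyl oxygen bound to an sp3 (X4) carbon.
The molecule carries 4 separate instances of a hydroxyl group (-OH) meeting every constraint; each maps to a distinct set of atoms, giving 4 matches.

4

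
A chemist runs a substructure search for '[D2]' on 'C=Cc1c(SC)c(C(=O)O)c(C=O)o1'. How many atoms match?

4

Check the 14 heavy atoms by environment: 1× o (aromatic, D2) → match; 4× c (aromatic, D3) → no; 2× C (D2) → match; 2× C (D1) → no; 1× C (D3) → no; 3× O (D1) → no; 1× S (D2) → match.
Summing the matching environments: 1 + 2 + 1 = 4 matching atoms.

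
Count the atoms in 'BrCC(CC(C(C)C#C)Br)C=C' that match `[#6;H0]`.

1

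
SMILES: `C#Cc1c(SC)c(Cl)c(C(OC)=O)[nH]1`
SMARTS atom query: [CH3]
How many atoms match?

2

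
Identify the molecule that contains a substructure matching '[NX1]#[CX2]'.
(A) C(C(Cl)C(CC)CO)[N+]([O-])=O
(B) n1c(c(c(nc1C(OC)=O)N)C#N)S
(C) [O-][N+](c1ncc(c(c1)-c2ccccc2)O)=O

[NX1]#[CX2] describes a nitrogen triple-bonded to a two-connected carbon (a nitrile).
(A) has a nitro group (-[N+](=O)[O-]) but there is no C#N triple bond.
(B) contains a nitrile (-C#N), which satisfies every atom and bond constraint.
(C) has a nitro group (-[N+](=O)[O-]) but there is no C#N triple bond.
So the answer is (B).

B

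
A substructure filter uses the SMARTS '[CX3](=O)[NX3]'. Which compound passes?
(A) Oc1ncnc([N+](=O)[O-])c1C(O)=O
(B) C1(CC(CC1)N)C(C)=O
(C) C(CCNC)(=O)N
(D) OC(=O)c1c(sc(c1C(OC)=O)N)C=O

C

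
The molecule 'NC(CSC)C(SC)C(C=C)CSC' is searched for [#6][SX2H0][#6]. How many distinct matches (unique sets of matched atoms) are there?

3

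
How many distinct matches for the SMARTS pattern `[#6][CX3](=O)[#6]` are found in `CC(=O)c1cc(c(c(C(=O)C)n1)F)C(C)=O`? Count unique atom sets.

[#6][CX3](=O)[#6] is the SMARTS for a ketone: a carbonyl carbon (no H) flanked by two carbons.
The molecule carries 3 separate instances of an acetyl/ketone group (-C(=O)CH3) meeting every constraint; each maps to a distinct set of atoms, giving 3 matches.

3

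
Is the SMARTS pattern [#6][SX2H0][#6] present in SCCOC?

The pattern [#6][SX2H0][#6] describes an aliphatic sulfur bridging two carbons with no H on the sulfur — a thioether.
The closest candidate here is a thiol (-SH), but the sulfur has H1, not H0 bridging two carbons. No other fragment satisfies the full query, so there is no match.

No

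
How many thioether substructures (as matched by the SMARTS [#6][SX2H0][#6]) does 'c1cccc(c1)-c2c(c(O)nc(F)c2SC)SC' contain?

2

[#6][SX2H0][#6] is the SMARTS for a thioether: an aliphatic sulfur bridging two carbons with no H on the sulfur.
The molecule carries 2 separate instances of a methylthio ether (-SCH3) meeting every constraint; each maps to a distinct set of atoms, giving 2 matches.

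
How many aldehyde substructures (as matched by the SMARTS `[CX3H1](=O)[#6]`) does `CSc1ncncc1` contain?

0

[CX3H1](=O)[#6] is the SMARTS for an aldehyde: an sp2 carbon with one H, double-bonded to O and single-bonded to carbon.
No fragment in the molecule satisfies every constraint, giving 0 matches.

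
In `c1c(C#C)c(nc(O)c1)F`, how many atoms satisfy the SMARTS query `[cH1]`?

2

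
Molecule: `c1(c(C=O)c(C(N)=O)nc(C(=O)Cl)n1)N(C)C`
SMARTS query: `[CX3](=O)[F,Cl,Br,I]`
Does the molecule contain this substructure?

Yes

The pattern [CX3](=O)[F,Cl,Br,I] describes a carbonyl carbon bonded to a halogen — an acyl halide.
The molecule carries an acyl chloride (-C(=O)Cl), whose atoms satisfy every constraint of the query, so the pattern matches.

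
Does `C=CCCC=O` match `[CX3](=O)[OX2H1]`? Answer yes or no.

The pattern [CX3](=O)[OX2H1] describes an sp2 carbon double-bonded to O and single-bonded to an -OH oxygen — a carboxylic acid.
The closest candidate here is an aldehyde (-CHO), but there is no singly-bonded oxygen on the carbonyl carbon. No other fragment satisfies the full query, so there is no match.

No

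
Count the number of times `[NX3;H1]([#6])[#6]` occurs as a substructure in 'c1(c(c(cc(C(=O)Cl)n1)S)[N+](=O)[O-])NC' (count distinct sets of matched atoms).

1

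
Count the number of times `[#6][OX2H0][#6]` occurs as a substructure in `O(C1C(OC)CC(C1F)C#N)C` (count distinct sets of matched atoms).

[#6][OX2H0][#6] is the SMARTS for an ether: an aliphatic oxygen bridging two carbons with no H on the oxygen.
The molecule carries 2 separate instances of a methoxy ether (-OCH3) meeting every constraint; each maps to a distinct set of atoms, giving 2 matches.

2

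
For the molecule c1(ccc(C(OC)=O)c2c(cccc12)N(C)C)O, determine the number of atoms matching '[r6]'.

Check the 18 heavy atoms by environment: 10× c (aromatic, in 6-ring) → match; 1× N (acyclic) → no; 4× C (acyclic) → no; 3× O (acyclic) → no.
That gives 10 matching atoms.

10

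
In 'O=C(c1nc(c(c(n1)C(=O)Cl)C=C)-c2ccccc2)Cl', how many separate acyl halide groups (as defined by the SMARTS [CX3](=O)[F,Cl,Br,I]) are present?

2

[CX3](=O)[F,Cl,Br,I] is the SMARTS for an acyl halide: a carbonyl carbon bonded to a halogen.
The molecule carries 2 separate instances of an acyl chloride (-C(=O)Cl) meeting every constraint; each maps to a distinct set of atoms, giving 2 matches.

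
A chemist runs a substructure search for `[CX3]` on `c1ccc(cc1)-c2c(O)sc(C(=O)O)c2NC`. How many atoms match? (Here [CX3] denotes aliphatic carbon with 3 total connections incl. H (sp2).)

The query [CX3] means: C with X3: aliphatic carbon with exactly 3 total connections.
Check the 17 heavy atoms by environment: 1× s (aromatic, X2) → no; 10× c (aromatic, X3) → no; 1× C (X3) → match; 1× O (X1) → no; 2× O (X2) → no; 1× N (X3) → no; 1× C (X4) → no.
That gives 1 matching atom.

1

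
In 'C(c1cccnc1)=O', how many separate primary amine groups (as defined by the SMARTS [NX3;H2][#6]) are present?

[NX3;H2][#6] is the SMARTS for a primary amine: a trivalent nitrogen with two H attached to carbon.
No fragment in the molecule satisfies every constraint, giving 0 matches.

0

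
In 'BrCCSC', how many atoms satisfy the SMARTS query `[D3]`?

Check the 5 heavy atoms by environment: 2× C (D2) → no; 1× S (D2) → no; 1× C (D1) → no; 1× Br (D1) → no.
No environment satisfies the query, so 0 matching atoms.

0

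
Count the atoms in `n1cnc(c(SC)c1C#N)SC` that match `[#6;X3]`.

4

The query [#6;X3] means: any carbon (aromatic or not) with three total connections.
Check the 12 heavy atoms by environment: 2× n (aromatic, X2) → no; 4× c (aromatic, X3) → match; 2× S (X2) → no; 2× C (X4) → no; 1× C (X2) → no; 1× N (X1) → no.
That gives 4 matching atoms.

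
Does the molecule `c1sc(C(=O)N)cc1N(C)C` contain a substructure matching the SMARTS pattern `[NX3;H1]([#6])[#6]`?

No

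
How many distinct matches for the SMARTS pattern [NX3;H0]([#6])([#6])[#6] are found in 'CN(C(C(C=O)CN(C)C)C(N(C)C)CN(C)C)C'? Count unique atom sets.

[NX3;H0]([#6])([#6])[#6] is the SMARTS for a tertiary amine: a trivalent nitrogen with no H, bonded to three carbons.
The molecule carries 4 separate instances of a dimethylamino group (-N(CH3)2) meeting every constraint; each maps to a distinct set of atoms, giving 4 matches.

4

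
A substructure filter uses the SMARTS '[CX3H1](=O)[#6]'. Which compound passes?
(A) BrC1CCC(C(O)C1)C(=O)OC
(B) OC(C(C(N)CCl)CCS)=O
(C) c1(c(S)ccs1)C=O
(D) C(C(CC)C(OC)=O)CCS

C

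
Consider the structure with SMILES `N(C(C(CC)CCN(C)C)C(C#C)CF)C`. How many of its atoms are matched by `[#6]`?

13

The query [#6] means: #6 matches any atom with atomic number 6 (carbon, aromatic or aliphatic).
Check the 16 heavy atoms by environment: 13× C → match; 2× N → no; 1× F → no.
That gives 13 matching atoms.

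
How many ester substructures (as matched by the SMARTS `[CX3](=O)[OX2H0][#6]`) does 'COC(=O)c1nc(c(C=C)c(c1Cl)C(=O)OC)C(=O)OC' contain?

3

[CX3](=O)[OX2H0][#6] is the SMARTS for an ester: a carbonyl carbon bonded to an oxygen that is itself bonded to carbon (no H on that O).
The molecule carries 3 separate instances of a methyl-ester group (-C(=O)OCH3) meeting every constraint; each maps to a distinct set of atoms, giving 3 matches.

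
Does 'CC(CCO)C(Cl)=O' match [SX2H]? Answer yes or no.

No

The pattern [SX2H] describes an aliphatic sulfur with two connections, one being H — a thiol.
The closest candidate here is a hydroxyl group (-OH), but it is an -OH, not an -SH. No other fragment satisfies the full query, so there is no match.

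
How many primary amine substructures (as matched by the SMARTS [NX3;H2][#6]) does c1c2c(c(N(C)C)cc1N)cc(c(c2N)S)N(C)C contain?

2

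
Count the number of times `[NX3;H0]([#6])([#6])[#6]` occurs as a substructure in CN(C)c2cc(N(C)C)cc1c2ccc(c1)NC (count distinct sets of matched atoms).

[NX3;H0]([#6])([#6])[#6] is the SMARTS for a tertiary amine: a trivalent nitrogen with no H, bonded to three carbons.
The molecule carries 2 separate instances of a dimethylamino group (-N(CH3)2) meeting every constraint; each maps to a distinct set of atoms, giving 2 matches.

2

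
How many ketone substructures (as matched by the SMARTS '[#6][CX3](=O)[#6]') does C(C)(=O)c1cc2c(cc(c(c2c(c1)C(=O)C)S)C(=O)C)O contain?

3

[#6][CX3](=O)[#6] is the SMARTS for a ketone: a carbonyl carbon (no H) flanked by two carbons.
The molecule carries 3 separate instances of an acetyl/ketone group (-C(=O)CH3) meeting every constraint; each maps to a distinct set of atoms, giving 3 matches.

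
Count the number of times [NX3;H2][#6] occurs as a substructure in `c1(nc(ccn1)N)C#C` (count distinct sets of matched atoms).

1

[NX3;H2][#6] is the SMARTS for a primary amine: a trivalent nitrogen with two H attached to carbon.
Exactly one fragment in the molecule meets all constraints, giving 1 match.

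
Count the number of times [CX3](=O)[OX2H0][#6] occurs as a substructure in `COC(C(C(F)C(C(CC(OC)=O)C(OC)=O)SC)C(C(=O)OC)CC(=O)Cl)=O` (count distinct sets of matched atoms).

4

[CX3](=O)[OX2H0][#6] is the SMARTS for an ester: a carbonyl carbon bonded to an oxygen that is itself bonded to carbon (no H on that O).
The molecule carries 4 separate instances of a methyl-ester group (-C(=O)OCH3) meeting every constraint; each maps to a distinct set of atoms, giving 4 matches.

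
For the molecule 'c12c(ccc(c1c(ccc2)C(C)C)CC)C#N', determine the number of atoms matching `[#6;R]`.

The query [#6;R] means: carbon that is part of a ring.
Check the 17 heavy atoms by environment: 10× c (aromatic, in 6-ring) → match; 6× C (acyclic) → no; 1× N (acyclic) → no.
That gives 10 matching atoms.

10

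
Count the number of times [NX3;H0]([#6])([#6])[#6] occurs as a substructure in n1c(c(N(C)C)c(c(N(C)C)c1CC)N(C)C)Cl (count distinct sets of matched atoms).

3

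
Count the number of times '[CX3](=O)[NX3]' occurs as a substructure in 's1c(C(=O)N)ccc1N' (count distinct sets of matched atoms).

1

[CX3](=O)[NX3] is the SMARTS for an amide: a carbonyl carbon bonded to a trivalent nitrogen.
Exactly one fragment in the molecule meets all constraints, giving 1 match.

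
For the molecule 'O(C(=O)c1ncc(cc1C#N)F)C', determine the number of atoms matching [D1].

4

The query [D1] means: atom with exactly one heavy-atom neighbour (degree 1).
Check the 13 heavy atoms by environment: 1× n (aromatic, D2) → no; 2× c (aromatic, D2) → no; 3× c (aromatic, D3) → no; 1× F (D1) → match; 1× C (D2) → no; 1× N (D1) → match; 1× C (D3) → no; 1× O (D1) → match; 1× O (D2) → no; 1× C (D1) → match.
Summing the matching environments: 1 + 1 + 1 + 1 = 4 matching atoms.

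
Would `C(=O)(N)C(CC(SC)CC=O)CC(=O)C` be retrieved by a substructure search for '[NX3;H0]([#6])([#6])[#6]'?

No

The pattern [NX3;H0]([#6])([#6])[#6] describes a trivalent nitrogen with no H, bonded to three carbons — a tertiary amine.
The closest candidate here is a primary amide (-C(=O)NH2), but the amide nitrogen has H2 and only one carbon neighbour. No other fragment satisfies the full query, so there is no match.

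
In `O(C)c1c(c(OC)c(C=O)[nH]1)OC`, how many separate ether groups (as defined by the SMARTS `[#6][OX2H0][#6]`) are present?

[#6][OX2H0][#6] is the SMARTS for an ether: an aliphatic oxygen bridging two carbons with no H on the oxygen.
The molecule carries 3 separate instances of a methoxy ether (-OCH3) meeting every constraint; each maps to a distinct set of atoms, giving 3 matches.

3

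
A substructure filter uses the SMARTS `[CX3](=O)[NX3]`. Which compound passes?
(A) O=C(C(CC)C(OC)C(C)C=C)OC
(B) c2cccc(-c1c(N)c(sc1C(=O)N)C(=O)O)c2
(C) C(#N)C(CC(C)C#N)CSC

[CX3](=O)[NX3] describes a carbonyl carbon bonded to a trivalent nitrogen (an amide).
(A) has a methyl-ester group (-C(=O)OCH3) but the carbonyl is bonded to O, not to an NX3 nitrogen.
(B) contains a primary amide (-C(=O)NH2), which satisfies every atom and bond constraint.
(C) has a nitrile (-C#N) but the nitrile N is NX1 (triple-bonded), not NX3.
So the answer is (B).

B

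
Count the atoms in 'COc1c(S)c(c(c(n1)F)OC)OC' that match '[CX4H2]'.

0

The query [CX4H2] means: sp3 carbon (X4) with exactly two hydrogens.
Check the 14 heavy atoms by environment: 1× n (aromatic, H0, X2) → no; 5× c (aromatic, H0, X3) → no; 3× O (H0, X2) → no; 3× C (H3, X4) → no; 1× S (H1, X2) → no; 1× F (H0, X1) → no.
No environment satisfies the query, so 0 matching atoms.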